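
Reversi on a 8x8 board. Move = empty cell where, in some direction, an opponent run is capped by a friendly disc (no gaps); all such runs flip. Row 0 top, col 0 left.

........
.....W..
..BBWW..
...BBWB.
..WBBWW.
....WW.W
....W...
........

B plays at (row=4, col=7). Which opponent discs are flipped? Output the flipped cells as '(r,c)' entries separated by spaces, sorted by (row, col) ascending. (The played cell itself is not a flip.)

Dir NW: first cell 'B' (not opp) -> no flip
Dir N: first cell '.' (not opp) -> no flip
Dir NE: edge -> no flip
Dir W: opp run (4,6) (4,5) capped by B -> flip
Dir E: edge -> no flip
Dir SW: first cell '.' (not opp) -> no flip
Dir S: opp run (5,7), next='.' -> no flip
Dir SE: edge -> no flip

Answer: (4,5) (4,6)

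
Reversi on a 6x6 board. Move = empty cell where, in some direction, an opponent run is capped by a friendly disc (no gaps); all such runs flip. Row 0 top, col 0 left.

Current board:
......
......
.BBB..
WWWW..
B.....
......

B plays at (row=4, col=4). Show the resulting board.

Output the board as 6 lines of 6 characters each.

Place B at (4,4); scan 8 dirs for brackets.
Dir NW: opp run (3,3) capped by B -> flip
Dir N: first cell '.' (not opp) -> no flip
Dir NE: first cell '.' (not opp) -> no flip
Dir W: first cell '.' (not opp) -> no flip
Dir E: first cell '.' (not opp) -> no flip
Dir SW: first cell '.' (not opp) -> no flip
Dir S: first cell '.' (not opp) -> no flip
Dir SE: first cell '.' (not opp) -> no flip
All flips: (3,3)

Answer: ......
......
.BBB..
WWWB..
B...B.
......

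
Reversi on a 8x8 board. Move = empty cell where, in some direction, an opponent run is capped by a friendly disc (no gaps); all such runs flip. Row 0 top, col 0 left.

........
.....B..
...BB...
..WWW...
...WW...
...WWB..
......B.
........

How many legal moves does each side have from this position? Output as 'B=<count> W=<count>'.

Answer: B=7 W=6

Derivation:
-- B to move --
(2,1): no bracket -> illegal
(2,2): flips 2 -> legal
(2,5): no bracket -> illegal
(3,1): no bracket -> illegal
(3,5): no bracket -> illegal
(4,1): flips 1 -> legal
(4,2): flips 1 -> legal
(4,5): flips 1 -> legal
(5,2): flips 2 -> legal
(6,2): no bracket -> illegal
(6,3): flips 3 -> legal
(6,4): flips 3 -> legal
(6,5): no bracket -> illegal
B mobility = 7
-- W to move --
(0,4): no bracket -> illegal
(0,5): no bracket -> illegal
(0,6): flips 2 -> legal
(1,2): flips 1 -> legal
(1,3): flips 1 -> legal
(1,4): flips 2 -> legal
(1,6): no bracket -> illegal
(2,2): no bracket -> illegal
(2,5): no bracket -> illegal
(2,6): no bracket -> illegal
(3,5): no bracket -> illegal
(4,5): no bracket -> illegal
(4,6): no bracket -> illegal
(5,6): flips 1 -> legal
(5,7): no bracket -> illegal
(6,4): no bracket -> illegal
(6,5): no bracket -> illegal
(6,7): no bracket -> illegal
(7,5): no bracket -> illegal
(7,6): no bracket -> illegal
(7,7): flips 2 -> legal
W mobility = 6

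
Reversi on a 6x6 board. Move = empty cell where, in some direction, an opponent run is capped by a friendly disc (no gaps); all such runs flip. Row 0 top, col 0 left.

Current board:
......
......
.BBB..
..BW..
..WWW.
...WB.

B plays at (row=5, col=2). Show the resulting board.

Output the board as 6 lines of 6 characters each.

Place B at (5,2); scan 8 dirs for brackets.
Dir NW: first cell '.' (not opp) -> no flip
Dir N: opp run (4,2) capped by B -> flip
Dir NE: opp run (4,3), next='.' -> no flip
Dir W: first cell '.' (not opp) -> no flip
Dir E: opp run (5,3) capped by B -> flip
Dir SW: edge -> no flip
Dir S: edge -> no flip
Dir SE: edge -> no flip
All flips: (4,2) (5,3)

Answer: ......
......
.BBB..
..BW..
..BWW.
..BBB.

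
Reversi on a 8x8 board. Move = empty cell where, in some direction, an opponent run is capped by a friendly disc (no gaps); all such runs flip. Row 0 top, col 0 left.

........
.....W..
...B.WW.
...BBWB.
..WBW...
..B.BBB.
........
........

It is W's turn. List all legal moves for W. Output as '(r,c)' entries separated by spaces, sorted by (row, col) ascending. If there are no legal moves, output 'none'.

(1,2): no bracket -> illegal
(1,3): no bracket -> illegal
(1,4): no bracket -> illegal
(2,2): flips 1 -> legal
(2,4): flips 2 -> legal
(2,7): no bracket -> illegal
(3,2): flips 2 -> legal
(3,7): flips 1 -> legal
(4,1): no bracket -> illegal
(4,5): no bracket -> illegal
(4,6): flips 1 -> legal
(4,7): flips 1 -> legal
(5,1): no bracket -> illegal
(5,3): no bracket -> illegal
(5,7): no bracket -> illegal
(6,1): flips 3 -> legal
(6,2): flips 1 -> legal
(6,3): no bracket -> illegal
(6,4): flips 1 -> legal
(6,5): no bracket -> illegal
(6,6): flips 1 -> legal
(6,7): no bracket -> illegal

Answer: (2,2) (2,4) (3,2) (3,7) (4,6) (4,7) (6,1) (6,2) (6,4) (6,6)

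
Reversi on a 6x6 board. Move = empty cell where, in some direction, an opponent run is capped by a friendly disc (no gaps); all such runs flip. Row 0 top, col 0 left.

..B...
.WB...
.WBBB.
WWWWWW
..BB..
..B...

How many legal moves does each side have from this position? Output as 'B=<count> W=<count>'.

Answer: B=8 W=9

Derivation:
-- B to move --
(0,0): flips 1 -> legal
(0,1): no bracket -> illegal
(1,0): flips 3 -> legal
(2,0): flips 3 -> legal
(2,5): flips 1 -> legal
(4,0): flips 1 -> legal
(4,1): flips 1 -> legal
(4,4): flips 2 -> legal
(4,5): flips 1 -> legal
B mobility = 8
-- W to move --
(0,1): flips 2 -> legal
(0,3): flips 1 -> legal
(1,3): flips 4 -> legal
(1,4): flips 2 -> legal
(1,5): flips 1 -> legal
(2,5): flips 3 -> legal
(4,1): no bracket -> illegal
(4,4): no bracket -> illegal
(5,1): flips 1 -> legal
(5,3): flips 2 -> legal
(5,4): flips 1 -> legal
W mobility = 9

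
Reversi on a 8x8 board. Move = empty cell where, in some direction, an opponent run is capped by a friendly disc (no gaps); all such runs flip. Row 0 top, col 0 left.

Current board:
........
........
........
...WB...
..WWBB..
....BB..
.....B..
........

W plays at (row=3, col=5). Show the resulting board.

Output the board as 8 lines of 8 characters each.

Answer: ........
........
........
...WWW..
..WWBB..
....BB..
.....B..
........

Derivation:
Place W at (3,5); scan 8 dirs for brackets.
Dir NW: first cell '.' (not opp) -> no flip
Dir N: first cell '.' (not opp) -> no flip
Dir NE: first cell '.' (not opp) -> no flip
Dir W: opp run (3,4) capped by W -> flip
Dir E: first cell '.' (not opp) -> no flip
Dir SW: opp run (4,4), next='.' -> no flip
Dir S: opp run (4,5) (5,5) (6,5), next='.' -> no flip
Dir SE: first cell '.' (not opp) -> no flip
All flips: (3,4)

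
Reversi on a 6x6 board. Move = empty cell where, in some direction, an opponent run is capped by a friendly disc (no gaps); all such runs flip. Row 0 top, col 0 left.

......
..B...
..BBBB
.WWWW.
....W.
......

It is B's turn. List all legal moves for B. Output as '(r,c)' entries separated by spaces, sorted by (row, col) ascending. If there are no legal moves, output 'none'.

(2,0): no bracket -> illegal
(2,1): no bracket -> illegal
(3,0): no bracket -> illegal
(3,5): no bracket -> illegal
(4,0): flips 1 -> legal
(4,1): flips 1 -> legal
(4,2): flips 2 -> legal
(4,3): flips 2 -> legal
(4,5): flips 1 -> legal
(5,3): no bracket -> illegal
(5,4): flips 2 -> legal
(5,5): flips 2 -> legal

Answer: (4,0) (4,1) (4,2) (4,3) (4,5) (5,4) (5,5)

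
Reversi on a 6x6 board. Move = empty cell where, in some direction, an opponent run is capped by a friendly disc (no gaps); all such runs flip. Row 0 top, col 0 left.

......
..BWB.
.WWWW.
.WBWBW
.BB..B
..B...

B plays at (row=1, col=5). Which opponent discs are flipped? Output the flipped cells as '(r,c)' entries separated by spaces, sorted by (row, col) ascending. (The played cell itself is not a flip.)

Answer: (2,4) (3,3)

Derivation:
Dir NW: first cell '.' (not opp) -> no flip
Dir N: first cell '.' (not opp) -> no flip
Dir NE: edge -> no flip
Dir W: first cell 'B' (not opp) -> no flip
Dir E: edge -> no flip
Dir SW: opp run (2,4) (3,3) capped by B -> flip
Dir S: first cell '.' (not opp) -> no flip
Dir SE: edge -> no flip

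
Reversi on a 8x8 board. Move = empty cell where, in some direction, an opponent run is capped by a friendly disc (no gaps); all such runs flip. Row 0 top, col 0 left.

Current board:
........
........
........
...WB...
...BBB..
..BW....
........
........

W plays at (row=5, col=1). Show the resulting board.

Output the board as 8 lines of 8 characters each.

Answer: ........
........
........
...WB...
...BBB..
.WWW....
........
........

Derivation:
Place W at (5,1); scan 8 dirs for brackets.
Dir NW: first cell '.' (not opp) -> no flip
Dir N: first cell '.' (not opp) -> no flip
Dir NE: first cell '.' (not opp) -> no flip
Dir W: first cell '.' (not opp) -> no flip
Dir E: opp run (5,2) capped by W -> flip
Dir SW: first cell '.' (not opp) -> no flip
Dir S: first cell '.' (not opp) -> no flip
Dir SE: first cell '.' (not opp) -> no flip
All flips: (5,2)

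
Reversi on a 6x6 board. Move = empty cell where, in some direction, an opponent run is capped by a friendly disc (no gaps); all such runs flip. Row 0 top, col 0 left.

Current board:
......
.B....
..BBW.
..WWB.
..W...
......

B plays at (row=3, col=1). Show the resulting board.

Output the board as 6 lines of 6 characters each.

Answer: ......
.B....
..BBW.
.BBBB.
..W...
......

Derivation:
Place B at (3,1); scan 8 dirs for brackets.
Dir NW: first cell '.' (not opp) -> no flip
Dir N: first cell '.' (not opp) -> no flip
Dir NE: first cell 'B' (not opp) -> no flip
Dir W: first cell '.' (not opp) -> no flip
Dir E: opp run (3,2) (3,3) capped by B -> flip
Dir SW: first cell '.' (not opp) -> no flip
Dir S: first cell '.' (not opp) -> no flip
Dir SE: opp run (4,2), next='.' -> no flip
All flips: (3,2) (3,3)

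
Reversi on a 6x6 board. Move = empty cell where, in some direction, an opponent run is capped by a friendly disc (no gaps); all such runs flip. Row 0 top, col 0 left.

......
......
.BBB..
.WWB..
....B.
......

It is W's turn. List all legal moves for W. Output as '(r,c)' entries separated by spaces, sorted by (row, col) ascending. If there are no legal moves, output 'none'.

Answer: (1,0) (1,1) (1,2) (1,3) (1,4) (3,4)

Derivation:
(1,0): flips 1 -> legal
(1,1): flips 1 -> legal
(1,2): flips 1 -> legal
(1,3): flips 1 -> legal
(1,4): flips 1 -> legal
(2,0): no bracket -> illegal
(2,4): no bracket -> illegal
(3,0): no bracket -> illegal
(3,4): flips 1 -> legal
(3,5): no bracket -> illegal
(4,2): no bracket -> illegal
(4,3): no bracket -> illegal
(4,5): no bracket -> illegal
(5,3): no bracket -> illegal
(5,4): no bracket -> illegal
(5,5): no bracket -> illegal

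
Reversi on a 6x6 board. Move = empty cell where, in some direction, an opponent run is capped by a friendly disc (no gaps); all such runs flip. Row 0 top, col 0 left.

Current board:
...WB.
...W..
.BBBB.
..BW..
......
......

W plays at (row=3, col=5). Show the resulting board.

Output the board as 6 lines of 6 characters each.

Answer: ...WB.
...W..
.BBBW.
..BW.W
......
......

Derivation:
Place W at (3,5); scan 8 dirs for brackets.
Dir NW: opp run (2,4) capped by W -> flip
Dir N: first cell '.' (not opp) -> no flip
Dir NE: edge -> no flip
Dir W: first cell '.' (not opp) -> no flip
Dir E: edge -> no flip
Dir SW: first cell '.' (not opp) -> no flip
Dir S: first cell '.' (not opp) -> no flip
Dir SE: edge -> no flip
All flips: (2,4)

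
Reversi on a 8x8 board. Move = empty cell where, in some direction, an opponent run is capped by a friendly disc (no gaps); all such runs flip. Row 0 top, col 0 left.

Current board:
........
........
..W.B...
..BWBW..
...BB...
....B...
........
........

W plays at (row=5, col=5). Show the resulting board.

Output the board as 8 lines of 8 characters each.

Answer: ........
........
..W.B...
..BWBW..
...BW...
....BW..
........
........

Derivation:
Place W at (5,5); scan 8 dirs for brackets.
Dir NW: opp run (4,4) capped by W -> flip
Dir N: first cell '.' (not opp) -> no flip
Dir NE: first cell '.' (not opp) -> no flip
Dir W: opp run (5,4), next='.' -> no flip
Dir E: first cell '.' (not opp) -> no flip
Dir SW: first cell '.' (not opp) -> no flip
Dir S: first cell '.' (not opp) -> no flip
Dir SE: first cell '.' (not opp) -> no flip
All flips: (4,4)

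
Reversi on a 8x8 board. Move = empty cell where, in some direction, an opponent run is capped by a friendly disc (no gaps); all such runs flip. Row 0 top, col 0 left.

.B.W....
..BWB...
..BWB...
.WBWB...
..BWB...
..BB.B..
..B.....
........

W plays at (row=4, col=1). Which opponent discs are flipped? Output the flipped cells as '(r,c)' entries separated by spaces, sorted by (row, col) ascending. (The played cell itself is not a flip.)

Dir NW: first cell '.' (not opp) -> no flip
Dir N: first cell 'W' (not opp) -> no flip
Dir NE: opp run (3,2) capped by W -> flip
Dir W: first cell '.' (not opp) -> no flip
Dir E: opp run (4,2) capped by W -> flip
Dir SW: first cell '.' (not opp) -> no flip
Dir S: first cell '.' (not opp) -> no flip
Dir SE: opp run (5,2), next='.' -> no flip

Answer: (3,2) (4,2)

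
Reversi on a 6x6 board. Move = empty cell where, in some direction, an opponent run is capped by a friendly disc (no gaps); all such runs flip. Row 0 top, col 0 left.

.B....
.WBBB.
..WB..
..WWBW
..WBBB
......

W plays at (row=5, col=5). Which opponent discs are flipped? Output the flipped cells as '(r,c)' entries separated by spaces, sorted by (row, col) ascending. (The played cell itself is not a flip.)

Answer: (4,4) (4,5)

Derivation:
Dir NW: opp run (4,4) capped by W -> flip
Dir N: opp run (4,5) capped by W -> flip
Dir NE: edge -> no flip
Dir W: first cell '.' (not opp) -> no flip
Dir E: edge -> no flip
Dir SW: edge -> no flip
Dir S: edge -> no flip
Dir SE: edge -> no flip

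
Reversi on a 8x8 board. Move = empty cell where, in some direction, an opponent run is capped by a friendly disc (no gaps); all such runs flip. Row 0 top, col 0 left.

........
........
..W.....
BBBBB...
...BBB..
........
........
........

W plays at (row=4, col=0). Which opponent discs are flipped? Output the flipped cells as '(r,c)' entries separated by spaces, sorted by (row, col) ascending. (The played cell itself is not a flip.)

Answer: (3,1)

Derivation:
Dir NW: edge -> no flip
Dir N: opp run (3,0), next='.' -> no flip
Dir NE: opp run (3,1) capped by W -> flip
Dir W: edge -> no flip
Dir E: first cell '.' (not opp) -> no flip
Dir SW: edge -> no flip
Dir S: first cell '.' (not opp) -> no flip
Dir SE: first cell '.' (not opp) -> no flip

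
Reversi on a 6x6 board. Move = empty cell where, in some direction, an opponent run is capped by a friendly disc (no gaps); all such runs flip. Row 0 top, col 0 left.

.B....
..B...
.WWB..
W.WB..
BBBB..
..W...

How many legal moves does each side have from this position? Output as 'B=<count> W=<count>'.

-- B to move --
(1,0): flips 2 -> legal
(1,1): flips 1 -> legal
(1,3): no bracket -> illegal
(2,0): flips 3 -> legal
(3,1): flips 1 -> legal
(5,1): no bracket -> illegal
(5,3): no bracket -> illegal
B mobility = 4
-- W to move --
(0,0): no bracket -> illegal
(0,2): flips 1 -> legal
(0,3): flips 1 -> legal
(1,0): no bracket -> illegal
(1,1): no bracket -> illegal
(1,3): no bracket -> illegal
(1,4): flips 1 -> legal
(2,4): flips 1 -> legal
(3,1): no bracket -> illegal
(3,4): flips 2 -> legal
(4,4): flips 1 -> legal
(5,0): flips 2 -> legal
(5,1): no bracket -> illegal
(5,3): no bracket -> illegal
(5,4): flips 1 -> legal
W mobility = 8

Answer: B=4 W=8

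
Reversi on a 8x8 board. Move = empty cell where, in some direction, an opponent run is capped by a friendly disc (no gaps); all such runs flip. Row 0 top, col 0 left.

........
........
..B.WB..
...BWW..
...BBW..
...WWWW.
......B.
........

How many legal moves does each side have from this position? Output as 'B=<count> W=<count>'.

-- B to move --
(1,3): no bracket -> illegal
(1,4): flips 2 -> legal
(1,5): flips 1 -> legal
(2,3): flips 1 -> legal
(2,6): flips 1 -> legal
(3,6): flips 2 -> legal
(4,2): no bracket -> illegal
(4,6): flips 2 -> legal
(4,7): no bracket -> illegal
(5,2): no bracket -> illegal
(5,7): no bracket -> illegal
(6,2): flips 1 -> legal
(6,3): flips 1 -> legal
(6,4): flips 1 -> legal
(6,5): flips 4 -> legal
(6,7): no bracket -> illegal
B mobility = 10
-- W to move --
(1,1): flips 3 -> legal
(1,2): no bracket -> illegal
(1,3): no bracket -> illegal
(1,4): no bracket -> illegal
(1,5): flips 1 -> legal
(1,6): flips 1 -> legal
(2,1): no bracket -> illegal
(2,3): flips 2 -> legal
(2,6): flips 1 -> legal
(3,1): no bracket -> illegal
(3,2): flips 2 -> legal
(3,6): no bracket -> illegal
(4,2): flips 3 -> legal
(5,2): flips 1 -> legal
(5,7): no bracket -> illegal
(6,5): no bracket -> illegal
(6,7): no bracket -> illegal
(7,5): no bracket -> illegal
(7,6): flips 1 -> legal
(7,7): flips 1 -> legal
W mobility = 10

Answer: B=10 W=10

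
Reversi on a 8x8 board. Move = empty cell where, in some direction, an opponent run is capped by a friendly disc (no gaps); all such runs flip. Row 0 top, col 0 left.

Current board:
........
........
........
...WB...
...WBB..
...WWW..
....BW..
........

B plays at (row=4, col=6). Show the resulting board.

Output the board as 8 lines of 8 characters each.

Place B at (4,6); scan 8 dirs for brackets.
Dir NW: first cell '.' (not opp) -> no flip
Dir N: first cell '.' (not opp) -> no flip
Dir NE: first cell '.' (not opp) -> no flip
Dir W: first cell 'B' (not opp) -> no flip
Dir E: first cell '.' (not opp) -> no flip
Dir SW: opp run (5,5) capped by B -> flip
Dir S: first cell '.' (not opp) -> no flip
Dir SE: first cell '.' (not opp) -> no flip
All flips: (5,5)

Answer: ........
........
........
...WB...
...WBBB.
...WWB..
....BW..
........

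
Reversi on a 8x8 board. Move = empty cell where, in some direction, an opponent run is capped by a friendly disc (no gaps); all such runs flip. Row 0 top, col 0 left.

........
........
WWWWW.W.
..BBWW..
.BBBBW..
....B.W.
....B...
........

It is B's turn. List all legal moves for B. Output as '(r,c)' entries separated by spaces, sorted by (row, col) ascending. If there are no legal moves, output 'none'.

Answer: (1,0) (1,1) (1,2) (1,3) (1,4) (1,5) (1,7) (2,5) (3,6) (4,6)

Derivation:
(1,0): flips 1 -> legal
(1,1): flips 1 -> legal
(1,2): flips 1 -> legal
(1,3): flips 1 -> legal
(1,4): flips 3 -> legal
(1,5): flips 1 -> legal
(1,6): no bracket -> illegal
(1,7): flips 2 -> legal
(2,5): flips 1 -> legal
(2,7): no bracket -> illegal
(3,0): no bracket -> illegal
(3,1): no bracket -> illegal
(3,6): flips 3 -> legal
(3,7): no bracket -> illegal
(4,6): flips 1 -> legal
(4,7): no bracket -> illegal
(5,5): no bracket -> illegal
(5,7): no bracket -> illegal
(6,5): no bracket -> illegal
(6,6): no bracket -> illegal
(6,7): no bracket -> illegal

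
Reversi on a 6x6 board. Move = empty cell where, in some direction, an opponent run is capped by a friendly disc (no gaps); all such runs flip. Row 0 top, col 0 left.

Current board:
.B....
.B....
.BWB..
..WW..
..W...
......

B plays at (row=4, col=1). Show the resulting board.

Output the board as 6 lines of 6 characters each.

Place B at (4,1); scan 8 dirs for brackets.
Dir NW: first cell '.' (not opp) -> no flip
Dir N: first cell '.' (not opp) -> no flip
Dir NE: opp run (3,2) capped by B -> flip
Dir W: first cell '.' (not opp) -> no flip
Dir E: opp run (4,2), next='.' -> no flip
Dir SW: first cell '.' (not opp) -> no flip
Dir S: first cell '.' (not opp) -> no flip
Dir SE: first cell '.' (not opp) -> no flip
All flips: (3,2)

Answer: .B....
.B....
.BWB..
..BW..
.BW...
......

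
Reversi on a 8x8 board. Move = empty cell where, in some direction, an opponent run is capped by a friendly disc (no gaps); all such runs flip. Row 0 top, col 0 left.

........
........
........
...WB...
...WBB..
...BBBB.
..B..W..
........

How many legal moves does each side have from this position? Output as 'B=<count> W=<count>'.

-- B to move --
(2,2): flips 1 -> legal
(2,3): flips 2 -> legal
(2,4): no bracket -> illegal
(3,2): flips 2 -> legal
(4,2): flips 1 -> legal
(5,2): flips 1 -> legal
(6,4): no bracket -> illegal
(6,6): no bracket -> illegal
(7,4): flips 1 -> legal
(7,5): flips 1 -> legal
(7,6): flips 1 -> legal
B mobility = 8
-- W to move --
(2,3): no bracket -> illegal
(2,4): no bracket -> illegal
(2,5): flips 1 -> legal
(3,5): flips 3 -> legal
(3,6): no bracket -> illegal
(4,2): no bracket -> illegal
(4,6): flips 2 -> legal
(4,7): flips 1 -> legal
(5,1): no bracket -> illegal
(5,2): no bracket -> illegal
(5,7): no bracket -> illegal
(6,1): no bracket -> illegal
(6,3): flips 1 -> legal
(6,4): no bracket -> illegal
(6,6): flips 2 -> legal
(6,7): no bracket -> illegal
(7,1): no bracket -> illegal
(7,2): no bracket -> illegal
(7,3): no bracket -> illegal
W mobility = 6

Answer: B=8 W=6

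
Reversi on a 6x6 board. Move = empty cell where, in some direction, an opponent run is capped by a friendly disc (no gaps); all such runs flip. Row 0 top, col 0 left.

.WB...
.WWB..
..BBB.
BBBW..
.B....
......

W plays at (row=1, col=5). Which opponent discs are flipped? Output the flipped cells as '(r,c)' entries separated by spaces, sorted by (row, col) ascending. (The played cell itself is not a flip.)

Dir NW: first cell '.' (not opp) -> no flip
Dir N: first cell '.' (not opp) -> no flip
Dir NE: edge -> no flip
Dir W: first cell '.' (not opp) -> no flip
Dir E: edge -> no flip
Dir SW: opp run (2,4) capped by W -> flip
Dir S: first cell '.' (not opp) -> no flip
Dir SE: edge -> no flip

Answer: (2,4)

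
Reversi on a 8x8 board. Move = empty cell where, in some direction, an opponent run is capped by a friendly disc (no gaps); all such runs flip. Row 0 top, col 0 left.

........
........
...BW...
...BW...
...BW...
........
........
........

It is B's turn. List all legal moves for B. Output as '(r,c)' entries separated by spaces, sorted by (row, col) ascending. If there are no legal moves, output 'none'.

(1,3): no bracket -> illegal
(1,4): no bracket -> illegal
(1,5): flips 1 -> legal
(2,5): flips 2 -> legal
(3,5): flips 1 -> legal
(4,5): flips 2 -> legal
(5,3): no bracket -> illegal
(5,4): no bracket -> illegal
(5,5): flips 1 -> legal

Answer: (1,5) (2,5) (3,5) (4,5) (5,5)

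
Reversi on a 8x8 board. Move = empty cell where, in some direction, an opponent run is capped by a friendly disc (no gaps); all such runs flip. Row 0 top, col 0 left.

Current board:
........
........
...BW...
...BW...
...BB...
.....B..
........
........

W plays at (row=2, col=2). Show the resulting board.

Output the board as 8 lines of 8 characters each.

Answer: ........
........
..WWW...
...BW...
...BB...
.....B..
........
........

Derivation:
Place W at (2,2); scan 8 dirs for brackets.
Dir NW: first cell '.' (not opp) -> no flip
Dir N: first cell '.' (not opp) -> no flip
Dir NE: first cell '.' (not opp) -> no flip
Dir W: first cell '.' (not opp) -> no flip
Dir E: opp run (2,3) capped by W -> flip
Dir SW: first cell '.' (not opp) -> no flip
Dir S: first cell '.' (not opp) -> no flip
Dir SE: opp run (3,3) (4,4) (5,5), next='.' -> no flip
All flips: (2,3)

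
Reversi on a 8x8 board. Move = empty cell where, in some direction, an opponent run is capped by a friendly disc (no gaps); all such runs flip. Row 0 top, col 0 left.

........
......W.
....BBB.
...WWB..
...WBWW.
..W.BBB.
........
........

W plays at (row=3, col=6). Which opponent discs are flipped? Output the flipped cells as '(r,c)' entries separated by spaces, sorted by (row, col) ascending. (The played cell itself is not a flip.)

Dir NW: opp run (2,5), next='.' -> no flip
Dir N: opp run (2,6) capped by W -> flip
Dir NE: first cell '.' (not opp) -> no flip
Dir W: opp run (3,5) capped by W -> flip
Dir E: first cell '.' (not opp) -> no flip
Dir SW: first cell 'W' (not opp) -> no flip
Dir S: first cell 'W' (not opp) -> no flip
Dir SE: first cell '.' (not opp) -> no flip

Answer: (2,6) (3,5)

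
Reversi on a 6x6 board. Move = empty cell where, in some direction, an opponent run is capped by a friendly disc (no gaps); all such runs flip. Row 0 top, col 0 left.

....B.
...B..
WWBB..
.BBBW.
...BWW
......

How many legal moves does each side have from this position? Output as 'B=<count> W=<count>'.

-- B to move --
(1,0): flips 1 -> legal
(1,1): flips 1 -> legal
(1,2): no bracket -> illegal
(2,4): no bracket -> illegal
(2,5): flips 1 -> legal
(3,0): no bracket -> illegal
(3,5): flips 1 -> legal
(5,3): no bracket -> illegal
(5,4): no bracket -> illegal
(5,5): flips 1 -> legal
B mobility = 5
-- W to move --
(0,2): no bracket -> illegal
(0,3): no bracket -> illegal
(0,5): no bracket -> illegal
(1,1): flips 2 -> legal
(1,2): flips 1 -> legal
(1,4): no bracket -> illegal
(1,5): no bracket -> illegal
(2,4): flips 2 -> legal
(3,0): flips 3 -> legal
(4,0): no bracket -> illegal
(4,1): flips 1 -> legal
(4,2): flips 2 -> legal
(5,2): flips 1 -> legal
(5,3): no bracket -> illegal
(5,4): flips 2 -> legal
W mobility = 8

Answer: B=5 W=8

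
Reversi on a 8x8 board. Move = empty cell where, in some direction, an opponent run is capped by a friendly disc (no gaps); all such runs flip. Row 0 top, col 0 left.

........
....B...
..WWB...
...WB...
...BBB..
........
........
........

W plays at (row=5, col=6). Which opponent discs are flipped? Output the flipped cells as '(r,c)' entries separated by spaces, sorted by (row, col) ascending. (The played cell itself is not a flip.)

Answer: (3,4) (4,5)

Derivation:
Dir NW: opp run (4,5) (3,4) capped by W -> flip
Dir N: first cell '.' (not opp) -> no flip
Dir NE: first cell '.' (not opp) -> no flip
Dir W: first cell '.' (not opp) -> no flip
Dir E: first cell '.' (not opp) -> no flip
Dir SW: first cell '.' (not opp) -> no flip
Dir S: first cell '.' (not opp) -> no flip
Dir SE: first cell '.' (not opp) -> no flip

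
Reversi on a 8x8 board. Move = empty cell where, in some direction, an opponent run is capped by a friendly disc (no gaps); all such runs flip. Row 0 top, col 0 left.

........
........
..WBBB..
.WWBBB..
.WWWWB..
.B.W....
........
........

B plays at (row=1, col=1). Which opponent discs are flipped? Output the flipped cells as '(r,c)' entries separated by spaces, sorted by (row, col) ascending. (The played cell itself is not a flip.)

Dir NW: first cell '.' (not opp) -> no flip
Dir N: first cell '.' (not opp) -> no flip
Dir NE: first cell '.' (not opp) -> no flip
Dir W: first cell '.' (not opp) -> no flip
Dir E: first cell '.' (not opp) -> no flip
Dir SW: first cell '.' (not opp) -> no flip
Dir S: first cell '.' (not opp) -> no flip
Dir SE: opp run (2,2) capped by B -> flip

Answer: (2,2)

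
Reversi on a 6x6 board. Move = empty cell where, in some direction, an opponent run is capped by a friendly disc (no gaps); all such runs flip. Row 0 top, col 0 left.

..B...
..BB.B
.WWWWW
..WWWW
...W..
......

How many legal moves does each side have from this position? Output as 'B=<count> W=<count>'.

-- B to move --
(1,0): no bracket -> illegal
(1,1): no bracket -> illegal
(1,4): no bracket -> illegal
(2,0): no bracket -> illegal
(3,0): flips 1 -> legal
(3,1): flips 1 -> legal
(4,1): no bracket -> illegal
(4,2): flips 4 -> legal
(4,4): no bracket -> illegal
(4,5): flips 4 -> legal
(5,2): no bracket -> illegal
(5,3): flips 3 -> legal
(5,4): no bracket -> illegal
B mobility = 5
-- W to move --
(0,1): flips 1 -> legal
(0,3): flips 2 -> legal
(0,4): flips 1 -> legal
(0,5): flips 1 -> legal
(1,1): no bracket -> illegal
(1,4): no bracket -> illegal
W mobility = 4

Answer: B=5 W=4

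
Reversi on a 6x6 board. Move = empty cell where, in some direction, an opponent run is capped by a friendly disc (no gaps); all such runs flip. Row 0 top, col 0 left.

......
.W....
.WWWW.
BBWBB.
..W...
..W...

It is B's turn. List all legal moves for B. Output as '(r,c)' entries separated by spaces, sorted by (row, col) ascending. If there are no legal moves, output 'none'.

(0,0): flips 2 -> legal
(0,1): flips 2 -> legal
(0,2): no bracket -> illegal
(1,0): no bracket -> illegal
(1,2): flips 2 -> legal
(1,3): flips 2 -> legal
(1,4): flips 1 -> legal
(1,5): flips 1 -> legal
(2,0): no bracket -> illegal
(2,5): no bracket -> illegal
(3,5): no bracket -> illegal
(4,1): no bracket -> illegal
(4,3): no bracket -> illegal
(5,1): flips 1 -> legal
(5,3): flips 1 -> legal

Answer: (0,0) (0,1) (1,2) (1,3) (1,4) (1,5) (5,1) (5,3)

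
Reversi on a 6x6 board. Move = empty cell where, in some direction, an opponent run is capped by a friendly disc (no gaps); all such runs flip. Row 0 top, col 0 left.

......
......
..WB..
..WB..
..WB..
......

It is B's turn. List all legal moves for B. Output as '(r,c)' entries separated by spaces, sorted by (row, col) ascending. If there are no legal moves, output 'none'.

Answer: (1,1) (2,1) (3,1) (4,1) (5,1)

Derivation:
(1,1): flips 1 -> legal
(1,2): no bracket -> illegal
(1,3): no bracket -> illegal
(2,1): flips 2 -> legal
(3,1): flips 1 -> legal
(4,1): flips 2 -> legal
(5,1): flips 1 -> legal
(5,2): no bracket -> illegal
(5,3): no bracket -> illegal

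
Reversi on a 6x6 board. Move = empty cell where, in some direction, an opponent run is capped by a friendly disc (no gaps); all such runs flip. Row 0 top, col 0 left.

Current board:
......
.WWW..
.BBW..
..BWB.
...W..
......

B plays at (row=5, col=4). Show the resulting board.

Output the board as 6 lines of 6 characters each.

Answer: ......
.WWW..
.BBW..
..BWB.
...B..
....B.

Derivation:
Place B at (5,4); scan 8 dirs for brackets.
Dir NW: opp run (4,3) capped by B -> flip
Dir N: first cell '.' (not opp) -> no flip
Dir NE: first cell '.' (not opp) -> no flip
Dir W: first cell '.' (not opp) -> no flip
Dir E: first cell '.' (not opp) -> no flip
Dir SW: edge -> no flip
Dir S: edge -> no flip
Dir SE: edge -> no flip
All flips: (4,3)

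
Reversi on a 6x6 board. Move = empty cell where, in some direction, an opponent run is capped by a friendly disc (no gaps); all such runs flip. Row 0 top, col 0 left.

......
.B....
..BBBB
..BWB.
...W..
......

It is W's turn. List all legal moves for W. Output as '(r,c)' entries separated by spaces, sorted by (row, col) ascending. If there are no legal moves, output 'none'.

Answer: (0,0) (1,3) (1,5) (2,1) (3,1) (3,5)

Derivation:
(0,0): flips 2 -> legal
(0,1): no bracket -> illegal
(0,2): no bracket -> illegal
(1,0): no bracket -> illegal
(1,2): no bracket -> illegal
(1,3): flips 1 -> legal
(1,4): no bracket -> illegal
(1,5): flips 1 -> legal
(2,0): no bracket -> illegal
(2,1): flips 1 -> legal
(3,1): flips 1 -> legal
(3,5): flips 1 -> legal
(4,1): no bracket -> illegal
(4,2): no bracket -> illegal
(4,4): no bracket -> illegal
(4,5): no bracket -> illegal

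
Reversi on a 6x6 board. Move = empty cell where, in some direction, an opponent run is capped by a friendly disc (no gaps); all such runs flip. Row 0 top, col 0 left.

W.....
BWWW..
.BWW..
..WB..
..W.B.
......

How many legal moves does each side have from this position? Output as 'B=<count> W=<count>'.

-- B to move --
(0,1): flips 1 -> legal
(0,2): no bracket -> illegal
(0,3): flips 3 -> legal
(0,4): no bracket -> illegal
(1,4): flips 3 -> legal
(2,0): no bracket -> illegal
(2,4): flips 2 -> legal
(3,1): flips 1 -> legal
(3,4): no bracket -> illegal
(4,1): no bracket -> illegal
(4,3): flips 1 -> legal
(5,1): flips 1 -> legal
(5,2): no bracket -> illegal
(5,3): no bracket -> illegal
B mobility = 7
-- W to move --
(0,1): no bracket -> illegal
(2,0): flips 2 -> legal
(2,4): flips 1 -> legal
(3,0): flips 1 -> legal
(3,1): flips 1 -> legal
(3,4): flips 1 -> legal
(3,5): no bracket -> illegal
(4,3): flips 1 -> legal
(4,5): no bracket -> illegal
(5,3): no bracket -> illegal
(5,4): no bracket -> illegal
(5,5): flips 2 -> legal
W mobility = 7

Answer: B=7 W=7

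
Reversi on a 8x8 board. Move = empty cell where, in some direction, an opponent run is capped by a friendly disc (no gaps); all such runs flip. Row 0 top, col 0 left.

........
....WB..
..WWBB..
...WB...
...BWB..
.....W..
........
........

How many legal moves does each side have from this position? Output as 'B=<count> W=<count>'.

-- B to move --
(0,3): flips 1 -> legal
(0,4): flips 1 -> legal
(0,5): no bracket -> illegal
(1,1): no bracket -> illegal
(1,2): flips 1 -> legal
(1,3): flips 3 -> legal
(2,1): flips 2 -> legal
(3,1): no bracket -> illegal
(3,2): flips 1 -> legal
(3,5): no bracket -> illegal
(4,2): flips 1 -> legal
(4,6): no bracket -> illegal
(5,3): no bracket -> illegal
(5,4): flips 1 -> legal
(5,6): no bracket -> illegal
(6,4): no bracket -> illegal
(6,5): flips 1 -> legal
(6,6): no bracket -> illegal
B mobility = 9
-- W to move --
(0,4): no bracket -> illegal
(0,5): no bracket -> illegal
(0,6): flips 2 -> legal
(1,3): no bracket -> illegal
(1,6): flips 1 -> legal
(2,6): flips 2 -> legal
(3,2): no bracket -> illegal
(3,5): flips 2 -> legal
(3,6): flips 1 -> legal
(4,2): flips 1 -> legal
(4,6): flips 1 -> legal
(5,2): no bracket -> illegal
(5,3): flips 1 -> legal
(5,4): no bracket -> illegal
(5,6): flips 2 -> legal
W mobility = 9

Answer: B=9 W=9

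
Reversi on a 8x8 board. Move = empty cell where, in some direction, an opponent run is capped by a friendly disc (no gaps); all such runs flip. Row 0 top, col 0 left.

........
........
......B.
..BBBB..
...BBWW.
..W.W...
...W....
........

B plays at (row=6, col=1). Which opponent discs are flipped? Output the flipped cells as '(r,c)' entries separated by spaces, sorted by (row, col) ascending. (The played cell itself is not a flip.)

Dir NW: first cell '.' (not opp) -> no flip
Dir N: first cell '.' (not opp) -> no flip
Dir NE: opp run (5,2) capped by B -> flip
Dir W: first cell '.' (not opp) -> no flip
Dir E: first cell '.' (not opp) -> no flip
Dir SW: first cell '.' (not opp) -> no flip
Dir S: first cell '.' (not opp) -> no flip
Dir SE: first cell '.' (not opp) -> no flip

Answer: (5,2)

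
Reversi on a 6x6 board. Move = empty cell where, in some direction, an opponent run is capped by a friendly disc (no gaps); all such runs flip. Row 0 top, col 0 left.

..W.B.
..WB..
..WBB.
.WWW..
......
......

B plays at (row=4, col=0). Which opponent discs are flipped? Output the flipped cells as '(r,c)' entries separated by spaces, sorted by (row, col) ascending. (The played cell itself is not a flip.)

Answer: (2,2) (3,1)

Derivation:
Dir NW: edge -> no flip
Dir N: first cell '.' (not opp) -> no flip
Dir NE: opp run (3,1) (2,2) capped by B -> flip
Dir W: edge -> no flip
Dir E: first cell '.' (not opp) -> no flip
Dir SW: edge -> no flip
Dir S: first cell '.' (not opp) -> no flip
Dir SE: first cell '.' (not opp) -> no flip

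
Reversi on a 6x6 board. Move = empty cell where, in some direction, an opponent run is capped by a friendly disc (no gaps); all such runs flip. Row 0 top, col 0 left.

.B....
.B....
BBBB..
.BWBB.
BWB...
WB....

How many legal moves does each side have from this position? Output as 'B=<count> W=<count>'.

-- B to move --
(3,0): no bracket -> illegal
(4,3): flips 1 -> legal
(5,2): no bracket -> illegal
B mobility = 1
-- W to move --
(0,0): no bracket -> illegal
(0,2): no bracket -> illegal
(1,0): flips 1 -> legal
(1,2): flips 1 -> legal
(1,3): no bracket -> illegal
(1,4): flips 1 -> legal
(2,4): no bracket -> illegal
(2,5): no bracket -> illegal
(3,0): flips 2 -> legal
(3,5): flips 2 -> legal
(4,3): flips 1 -> legal
(4,4): no bracket -> illegal
(4,5): no bracket -> illegal
(5,2): flips 2 -> legal
(5,3): no bracket -> illegal
W mobility = 7

Answer: B=1 W=7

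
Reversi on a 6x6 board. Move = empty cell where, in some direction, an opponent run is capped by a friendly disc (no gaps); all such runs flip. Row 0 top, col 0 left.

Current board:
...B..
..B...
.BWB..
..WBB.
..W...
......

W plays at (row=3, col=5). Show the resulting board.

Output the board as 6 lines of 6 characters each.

Answer: ...B..
..B...
.BWB..
..WWWW
..W...
......

Derivation:
Place W at (3,5); scan 8 dirs for brackets.
Dir NW: first cell '.' (not opp) -> no flip
Dir N: first cell '.' (not opp) -> no flip
Dir NE: edge -> no flip
Dir W: opp run (3,4) (3,3) capped by W -> flip
Dir E: edge -> no flip
Dir SW: first cell '.' (not opp) -> no flip
Dir S: first cell '.' (not opp) -> no flip
Dir SE: edge -> no flip
All flips: (3,3) (3,4)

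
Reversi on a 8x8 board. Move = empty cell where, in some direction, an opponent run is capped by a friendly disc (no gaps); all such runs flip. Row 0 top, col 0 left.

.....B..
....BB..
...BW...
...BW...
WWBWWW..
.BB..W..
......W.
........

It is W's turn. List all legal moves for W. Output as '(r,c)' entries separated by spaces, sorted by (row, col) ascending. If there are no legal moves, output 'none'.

Answer: (0,4) (0,6) (1,2) (1,3) (2,2) (3,2) (6,0) (6,1) (6,2) (6,3)

Derivation:
(0,3): no bracket -> illegal
(0,4): flips 1 -> legal
(0,6): flips 1 -> legal
(1,2): flips 1 -> legal
(1,3): flips 2 -> legal
(1,6): no bracket -> illegal
(2,2): flips 2 -> legal
(2,5): no bracket -> illegal
(2,6): no bracket -> illegal
(3,1): no bracket -> illegal
(3,2): flips 1 -> legal
(5,0): no bracket -> illegal
(5,3): no bracket -> illegal
(6,0): flips 3 -> legal
(6,1): flips 2 -> legal
(6,2): flips 1 -> legal
(6,3): flips 1 -> legal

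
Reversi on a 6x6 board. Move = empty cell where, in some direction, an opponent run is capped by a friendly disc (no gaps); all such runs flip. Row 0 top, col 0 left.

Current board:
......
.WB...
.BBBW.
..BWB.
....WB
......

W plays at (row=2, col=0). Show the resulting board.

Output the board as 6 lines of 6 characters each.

Place W at (2,0); scan 8 dirs for brackets.
Dir NW: edge -> no flip
Dir N: first cell '.' (not opp) -> no flip
Dir NE: first cell 'W' (not opp) -> no flip
Dir W: edge -> no flip
Dir E: opp run (2,1) (2,2) (2,3) capped by W -> flip
Dir SW: edge -> no flip
Dir S: first cell '.' (not opp) -> no flip
Dir SE: first cell '.' (not opp) -> no flip
All flips: (2,1) (2,2) (2,3)

Answer: ......
.WB...
WWWWW.
..BWB.
....WB
......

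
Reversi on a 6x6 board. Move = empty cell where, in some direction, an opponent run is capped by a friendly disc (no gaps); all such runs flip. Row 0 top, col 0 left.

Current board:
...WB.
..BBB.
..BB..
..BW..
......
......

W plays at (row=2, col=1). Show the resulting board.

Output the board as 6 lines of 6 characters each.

Place W at (2,1); scan 8 dirs for brackets.
Dir NW: first cell '.' (not opp) -> no flip
Dir N: first cell '.' (not opp) -> no flip
Dir NE: opp run (1,2) capped by W -> flip
Dir W: first cell '.' (not opp) -> no flip
Dir E: opp run (2,2) (2,3), next='.' -> no flip
Dir SW: first cell '.' (not opp) -> no flip
Dir S: first cell '.' (not opp) -> no flip
Dir SE: opp run (3,2), next='.' -> no flip
All flips: (1,2)

Answer: ...WB.
..WBB.
.WBB..
..BW..
......
......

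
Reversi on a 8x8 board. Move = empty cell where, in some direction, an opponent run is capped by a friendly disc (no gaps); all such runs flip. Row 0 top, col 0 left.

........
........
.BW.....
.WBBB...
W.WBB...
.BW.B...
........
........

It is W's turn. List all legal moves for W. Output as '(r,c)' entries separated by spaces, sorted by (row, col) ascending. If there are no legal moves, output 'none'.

(1,0): no bracket -> illegal
(1,1): flips 1 -> legal
(1,2): no bracket -> illegal
(2,0): flips 1 -> legal
(2,3): no bracket -> illegal
(2,4): flips 1 -> legal
(2,5): flips 2 -> legal
(3,0): no bracket -> illegal
(3,5): flips 3 -> legal
(4,1): no bracket -> illegal
(4,5): flips 2 -> legal
(5,0): flips 1 -> legal
(5,3): no bracket -> illegal
(5,5): flips 2 -> legal
(6,0): flips 1 -> legal
(6,1): no bracket -> illegal
(6,2): flips 1 -> legal
(6,3): no bracket -> illegal
(6,4): no bracket -> illegal
(6,5): no bracket -> illegal

Answer: (1,1) (2,0) (2,4) (2,5) (3,5) (4,5) (5,0) (5,5) (6,0) (6,2)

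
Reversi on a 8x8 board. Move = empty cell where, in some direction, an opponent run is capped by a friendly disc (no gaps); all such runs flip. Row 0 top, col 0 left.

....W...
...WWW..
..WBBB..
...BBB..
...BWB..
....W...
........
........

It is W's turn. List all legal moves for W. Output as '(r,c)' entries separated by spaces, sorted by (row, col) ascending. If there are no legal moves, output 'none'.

(1,2): no bracket -> illegal
(1,6): no bracket -> illegal
(2,6): flips 4 -> legal
(3,2): flips 2 -> legal
(3,6): flips 2 -> legal
(4,2): flips 3 -> legal
(4,6): flips 3 -> legal
(5,2): no bracket -> illegal
(5,3): flips 3 -> legal
(5,5): flips 3 -> legal
(5,6): no bracket -> illegal

Answer: (2,6) (3,2) (3,6) (4,2) (4,6) (5,3) (5,5)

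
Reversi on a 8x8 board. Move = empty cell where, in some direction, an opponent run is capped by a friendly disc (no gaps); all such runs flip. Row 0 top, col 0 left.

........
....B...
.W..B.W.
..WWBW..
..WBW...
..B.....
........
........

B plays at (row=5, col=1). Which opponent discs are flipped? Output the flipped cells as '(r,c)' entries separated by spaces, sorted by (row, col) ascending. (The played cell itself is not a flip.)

Dir NW: first cell '.' (not opp) -> no flip
Dir N: first cell '.' (not opp) -> no flip
Dir NE: opp run (4,2) (3,3) capped by B -> flip
Dir W: first cell '.' (not opp) -> no flip
Dir E: first cell 'B' (not opp) -> no flip
Dir SW: first cell '.' (not opp) -> no flip
Dir S: first cell '.' (not opp) -> no flip
Dir SE: first cell '.' (not opp) -> no flip

Answer: (3,3) (4,2)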